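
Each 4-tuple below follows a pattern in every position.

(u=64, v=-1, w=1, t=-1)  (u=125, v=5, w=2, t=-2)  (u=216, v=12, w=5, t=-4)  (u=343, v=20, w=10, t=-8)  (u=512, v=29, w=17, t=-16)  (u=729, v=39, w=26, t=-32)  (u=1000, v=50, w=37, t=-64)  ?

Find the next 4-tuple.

(u=1331, v=62, w=50, t=-128)

U: perfect cubes: 4³, 5³, 6³, …; 64, 125, 216, 343, 512, 729, 1000 → 1331.
V: -1, 5, 12, 20, 29, 39, 50 → 62 (differences are 6, 7, 8, … (increasing by 1 each time)).
W: 1, 2, 5, 10, 17, 26, 37 → 50 (differences are 1, 3, 5, … (increasing by 2 each time)).
T: ×2 each step; -1, -2, -4, -8, -16, -32, -64 → -128.
Putting it together: (u=1331, v=62, w=50, t=-128).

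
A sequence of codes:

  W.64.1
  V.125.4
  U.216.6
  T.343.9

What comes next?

S.512.11

Letter goes W, V, U, T → S (letters move back 1 place in the alphabet).
Second component — perfect cubes: 4³, 5³, 6³, …: 64, 125, 216, 343 → 512.
Third component: alternating steps +3, +2, +3, +2, …, so 1, 4, 6, 9 → 11.
Putting it together: S.512.11.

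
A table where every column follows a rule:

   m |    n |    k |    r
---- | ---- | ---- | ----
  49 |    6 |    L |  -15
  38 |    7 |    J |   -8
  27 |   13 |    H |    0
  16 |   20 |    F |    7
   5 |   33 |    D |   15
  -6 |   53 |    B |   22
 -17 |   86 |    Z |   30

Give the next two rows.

-28  139  X  37; -39  225  V  45

Column m — −11 each step: 49, 38, 27, 16, 5, -6, -17 → -28 → -39.
For the column n, each term is the sum of the two before it: 6, 7, 13, 20, 33, 53, 86 → 139 → 225.
Column k — letters move back 2 places in the alphabet, wrapping A→Z: L, J, H, F, D, B, Z → X → V.
For the column r, alternating steps +7, +8, +7, +8, …: -15, -8, 0, 7, 15, 22, 30 → 37 → 45.
Putting the parts together: -28  139  X  37 and then -39  225  V  45.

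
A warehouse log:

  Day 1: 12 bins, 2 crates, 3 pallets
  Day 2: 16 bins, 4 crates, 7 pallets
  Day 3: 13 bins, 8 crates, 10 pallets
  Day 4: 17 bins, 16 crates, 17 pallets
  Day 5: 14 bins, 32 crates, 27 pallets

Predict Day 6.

18 bins, 64 crates, 44 pallets

Bins: alternating steps +4, −3, +4, −3, …, so 12, 16, 13, 17, 14 → 18.
Crates: ×2 each step, so 2, 4, 8, 16, 32 → 64.
Pallets — each term is the sum of the two before it: 3, 7, 10, 17, 27 → 44.
Combining the parts gives 18 bins, 64 crates, 44 pallets.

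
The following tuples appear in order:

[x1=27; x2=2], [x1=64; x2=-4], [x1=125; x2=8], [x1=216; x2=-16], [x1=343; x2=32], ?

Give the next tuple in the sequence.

[x1=512; x2=-64]

X1 — perfect cubes: 3³, 4³, 5³, …: 27, 64, 125, 216, 343 → 512.
For the x2, ×(-2) each step: 2, -4, 8, -16, 32 → -64.
Combining the parts gives [x1=512; x2=-64].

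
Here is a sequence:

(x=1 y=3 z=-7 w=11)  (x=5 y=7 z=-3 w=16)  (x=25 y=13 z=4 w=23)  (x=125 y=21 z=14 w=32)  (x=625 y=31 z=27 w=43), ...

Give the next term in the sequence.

X: ×5 each step, so 1, 5, 25, 125, 625 → 3125.
Y: differences are 4, 6, 8, … (increasing by 2 each time), so 3, 7, 13, 21, 31 → 43.
Z goes -7, -3, 4, 14, 27 → 43 (differences are 4, 7, 10, … (increasing by 3 each time)).
W: differences are 5, 7, 9, … (increasing by 2 each time), so 11, 16, 23, 32, 43 → 56.
Putting it together: (x=3125 y=43 z=43 w=56).

(x=3125 y=43 z=43 w=56)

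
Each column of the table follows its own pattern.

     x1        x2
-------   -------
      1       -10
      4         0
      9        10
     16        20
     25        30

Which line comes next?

36  40

Column x1: 1, 4, 9, 16, 25 → 36 (perfect squares: 1², 2², 3², …).
Column x2 — +10 each step: -10, 0, 10, 20, 30 → 40.
So the next line is 36  40.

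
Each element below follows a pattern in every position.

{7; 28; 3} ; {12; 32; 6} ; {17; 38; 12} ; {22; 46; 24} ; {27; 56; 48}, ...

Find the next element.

First value: +5 each step, so 7, 12, 17, 22, 27 → 32.
Second value: differences are 4, 6, 8, … (increasing by 2 each time); 28, 32, 38, 46, 56 → 68.
Third value — ×2 each step: 3, 6, 12, 24, 48 → 96.
Combining the parts gives {32; 68; 96}.

{32; 68; 96}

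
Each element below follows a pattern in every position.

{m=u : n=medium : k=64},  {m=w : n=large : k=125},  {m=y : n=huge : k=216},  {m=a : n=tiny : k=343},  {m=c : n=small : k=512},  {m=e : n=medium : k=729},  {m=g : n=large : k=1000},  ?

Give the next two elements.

M: letters move forward 2 places in the alphabet, wrapping Z→A; u, w, y, a, c, e, g → i → k.
N goes medium, large, huge, tiny, small, medium, large → huge → tiny (repeats medium → large → huge → tiny → small).
K: perfect cubes: 4³, 5³, 6³, …; 64, 125, 216, 343, 512, 729, 1000 → 1331 → 1728.
So the next two elements are {m=i : n=huge : k=1331} and {m=k : n=tiny : k=1728}.

{m=i : n=huge : k=1331}, {m=k : n=tiny : k=1728}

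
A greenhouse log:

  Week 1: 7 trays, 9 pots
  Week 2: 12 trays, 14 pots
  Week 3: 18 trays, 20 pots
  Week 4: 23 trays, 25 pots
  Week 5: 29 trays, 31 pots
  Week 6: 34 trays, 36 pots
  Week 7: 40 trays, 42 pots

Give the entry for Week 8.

45 trays, 47 pots

Trays: alternating steps +5, +6, +5, +6, …, so 7, 12, 18, 23, 29, 34, 40 → 45.
Pots: always 2 more than the trays; 9, 14, 20, 25, 31, 36, 42 → 47.
So the next line is 45 trays, 47 pots.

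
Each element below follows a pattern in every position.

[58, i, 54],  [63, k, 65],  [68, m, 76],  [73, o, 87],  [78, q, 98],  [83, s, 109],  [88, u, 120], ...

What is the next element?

First coordinate: +5 each step; 58, 63, 68, 73, 78, 83, 88 → 93.
Letter goes i, k, m, o, q, s, u → w (letters move forward 2 places in the alphabet).
For the third coordinate, +11 each step: 54, 65, 76, 87, 98, 109, 120 → 131.
Combining the parts gives [93, w, 131].

[93, w, 131]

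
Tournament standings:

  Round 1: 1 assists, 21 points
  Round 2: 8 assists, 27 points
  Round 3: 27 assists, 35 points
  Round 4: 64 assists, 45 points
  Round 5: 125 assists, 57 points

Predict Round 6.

216 assists, 71 points

Assists: 1, 8, 27, 64, 125 → 216 (perfect cubes: 1³, 2³, 3³, …).
Points: 21, 27, 35, 45, 57 → 71 (differences are 6, 8, 10, … (increasing by 2 each time)).
Putting it together: 216 assists, 71 points.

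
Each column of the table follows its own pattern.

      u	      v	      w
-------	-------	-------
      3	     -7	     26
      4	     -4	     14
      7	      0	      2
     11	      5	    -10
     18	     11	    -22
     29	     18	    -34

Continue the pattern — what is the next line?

Column u goes 3, 4, 7, 11, 18, 29 → 47 (each term is the sum of the two before it).
For the column v, differences are 3, 4, 5, … (increasing by 1 each time): -7, -4, 0, 5, 11, 18 → 26.
Column w — −12 each step: 26, 14, 2, -10, -22, -34 → -46.
Combining the parts gives 47  26  -46.

47  26  -46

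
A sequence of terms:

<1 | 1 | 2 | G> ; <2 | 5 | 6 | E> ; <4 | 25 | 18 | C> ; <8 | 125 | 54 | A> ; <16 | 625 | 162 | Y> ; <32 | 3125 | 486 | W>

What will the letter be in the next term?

Letter: G, E, C, A, Y, W → U (letters move back 2 places in the alphabet, wrapping A→Z).

U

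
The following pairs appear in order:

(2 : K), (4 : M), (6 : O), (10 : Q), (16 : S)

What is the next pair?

First component: 2, 4, 6, 10, 16 → 26 (each term is the sum of the two before it).
Letter: K, M, O, Q, S → U (letters move forward 2 places in the alphabet).
So the next pair is (26 : U).

(26 : U)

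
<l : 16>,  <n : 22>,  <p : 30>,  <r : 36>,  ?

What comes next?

<t : 44>

For the letter, letters move forward 2 places in the alphabet: l, n, p, r → t.
For the second coordinate, alternating steps +6, +8, +6, +8, …: 16, 22, 30, 36 → 44.
Putting it together: <t : 44>.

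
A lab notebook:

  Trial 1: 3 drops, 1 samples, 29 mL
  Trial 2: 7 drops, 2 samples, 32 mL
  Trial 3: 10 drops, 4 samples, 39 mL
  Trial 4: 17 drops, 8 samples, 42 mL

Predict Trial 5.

Drops: each term is the sum of the two before it; 3, 7, 10, 17 → 27.
Samples: 1, 2, 4, 8 → 16 (×2 each step).
For the mL, alternating steps +3, +7, +3, +7, …: 29, 32, 39, 42 → 49.
Putting it together: 27 drops, 16 samples, 49 mL.

27 drops, 16 samples, 49 mL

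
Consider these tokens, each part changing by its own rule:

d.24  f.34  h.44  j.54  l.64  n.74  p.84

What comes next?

r.94

Letter: letters move forward 2 places in the alphabet; d, f, h, j, l, n, p → r.
Second component: +10 each step, so 24, 34, 44, 54, 64, 74, 84 → 94.
Putting it together: r.94.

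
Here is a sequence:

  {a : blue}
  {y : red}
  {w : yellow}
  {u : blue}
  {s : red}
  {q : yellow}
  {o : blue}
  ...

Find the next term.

{m : red}

Letter — letters move back 2 places in the alphabet, wrapping A→Z: a, y, w, u, s, q, o → m.
Colour — repeats blue → red → yellow: blue, red, yellow, blue, red, yellow, blue → red.
Putting it together: {m : red}.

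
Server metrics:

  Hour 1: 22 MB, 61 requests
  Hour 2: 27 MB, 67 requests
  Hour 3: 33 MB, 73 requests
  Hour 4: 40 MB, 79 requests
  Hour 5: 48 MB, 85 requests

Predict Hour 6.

57 MB, 91 requests

MB — differences are 5, 6, 7, … (increasing by 1 each time): 22, 27, 33, 40, 48 → 57.
For the requests, +6 each step: 61, 67, 73, 79, 85 → 91.
So the next record is 57 MB, 91 requests.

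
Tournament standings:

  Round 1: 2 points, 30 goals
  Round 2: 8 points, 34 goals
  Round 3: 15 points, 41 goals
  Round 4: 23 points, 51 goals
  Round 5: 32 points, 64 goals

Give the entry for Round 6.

42 points, 80 goals

Points: differences are 6, 7, 8, … (increasing by 1 each time), so 2, 8, 15, 23, 32 → 42.
For the goals, differences are 4, 7, 10, … (increasing by 3 each time): 30, 34, 41, 51, 64 → 80.
So the next record is 42 points, 80 goals.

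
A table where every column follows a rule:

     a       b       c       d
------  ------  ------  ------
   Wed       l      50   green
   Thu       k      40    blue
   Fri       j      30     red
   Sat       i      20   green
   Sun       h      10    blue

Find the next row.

Mon  g  0  red

Column a — runs through the weekdays Mon→Sun: Wed, Thu, Fri, Sat, Sun → Mon.
Column b: letters move back 1 place in the alphabet; l, k, j, i, h → g.
Column c: 50, 40, 30, 20, 10 → 0 (−10 each step).
Column d: repeats green → blue → red; green, blue, red, green, blue → red.
Putting it together: Mon  g  0  red.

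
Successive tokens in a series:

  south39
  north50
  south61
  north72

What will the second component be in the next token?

83

Second component: +11 each step; 39, 50, 61, 72 → 83.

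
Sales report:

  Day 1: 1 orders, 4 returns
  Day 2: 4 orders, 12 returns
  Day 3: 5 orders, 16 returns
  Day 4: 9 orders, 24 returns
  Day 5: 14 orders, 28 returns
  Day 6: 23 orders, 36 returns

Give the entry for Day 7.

37 orders, 40 returns

Orders goes 1, 4, 5, 9, 14, 23 → 37 (each term is the sum of the two before it).
Returns: alternating steps +8, +4, +8, +4, …; 4, 12, 16, 24, 28, 36 → 40.
So the next record is 37 orders, 40 returns.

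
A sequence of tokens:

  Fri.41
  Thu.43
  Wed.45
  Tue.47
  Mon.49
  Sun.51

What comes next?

Day goes Fri, Thu, Wed, Tue, Mon, Sun → Sat (runs backward through the weekdays Mon→Sun).
For the second component, +2 each step: 41, 43, 45, 47, 49, 51 → 53.
So the next token is Sat.53.

Sat.53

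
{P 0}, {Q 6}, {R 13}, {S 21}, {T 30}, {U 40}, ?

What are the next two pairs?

{V 51}, {W 63}

Letter: letters move forward 1 place in the alphabet, so P, Q, R, S, T, U → V → W.
Second entry: differences are 6, 7, 8, … (increasing by 1 each time); 0, 6, 13, 21, 30, 40 → 51 → 63.
So the next two pairs are {V 51} and {W 63}.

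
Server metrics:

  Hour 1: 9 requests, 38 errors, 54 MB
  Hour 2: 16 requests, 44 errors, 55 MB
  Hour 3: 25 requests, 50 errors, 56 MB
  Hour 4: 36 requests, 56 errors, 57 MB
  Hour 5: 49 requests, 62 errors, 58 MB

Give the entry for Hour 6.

64 requests, 68 errors, 59 MB

Requests: perfect squares: 3², 4², 5², …, so 9, 16, 25, 36, 49 → 64.
For the errors, +6 each step: 38, 44, 50, 56, 62 → 68.
MB: +1 each step, so 54, 55, 56, 57, 58 → 59.
Combining the parts gives 64 requests, 68 errors, 59 MB.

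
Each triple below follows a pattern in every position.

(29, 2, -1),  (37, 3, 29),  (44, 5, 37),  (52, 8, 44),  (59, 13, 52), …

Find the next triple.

(67, 21, 59)

First slot — alternating steps +8, +7, +8, +7, …: 29, 37, 44, 52, 59 → 67.
Second slot — each term is the sum of the two before it: 2, 3, 5, 8, 13 → 21.
Third slot: always the previous value of the first slot; -1, 29, 37, 44, 52 → 59.
Putting it together: (67, 21, 59).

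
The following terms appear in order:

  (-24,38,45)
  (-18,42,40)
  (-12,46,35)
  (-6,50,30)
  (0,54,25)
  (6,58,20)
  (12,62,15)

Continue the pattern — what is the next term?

First slot: -24, -18, -12, -6, 0, 6, 12 → 18 (+6 each step).
Second slot: 38, 42, 46, 50, 54, 58, 62 → 66 (+4 each step).
For the third slot, −5 each step: 45, 40, 35, 30, 25, 20, 15 → 10.
So the next term is (18,66,10).

(18,66,10)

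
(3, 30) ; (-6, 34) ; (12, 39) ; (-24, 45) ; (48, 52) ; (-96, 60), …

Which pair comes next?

First slot: 3, -6, 12, -24, 48, -96 → 192 (×(-2) each step).
Second slot goes 30, 34, 39, 45, 52, 60 → 69 (differences are 4, 5, 6, … (increasing by 1 each time)).
Combining the parts gives (192, 69).

(192, 69)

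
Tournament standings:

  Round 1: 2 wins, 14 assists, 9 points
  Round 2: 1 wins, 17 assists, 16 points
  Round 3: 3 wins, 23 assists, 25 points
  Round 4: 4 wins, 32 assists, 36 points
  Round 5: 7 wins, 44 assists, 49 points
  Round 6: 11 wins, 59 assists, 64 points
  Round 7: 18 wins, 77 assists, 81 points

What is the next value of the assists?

Assists: differences are 3, 6, 9, … (increasing by 3 each time), so 14, 17, 23, 32, 44, 59, 77 → 98.

98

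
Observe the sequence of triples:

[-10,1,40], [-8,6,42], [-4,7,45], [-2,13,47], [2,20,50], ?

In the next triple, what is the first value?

First value: alternating steps +2, +4, +2, +4, …; -10, -8, -4, -2, 2 → 4.
Second value goes 1, 6, 7, 13, 20 → 33 (each term is the sum of the two before it).
Third value: alternating steps +2, +3, +2, +3, …, so 40, 42, 45, 47, 50 → 52.

4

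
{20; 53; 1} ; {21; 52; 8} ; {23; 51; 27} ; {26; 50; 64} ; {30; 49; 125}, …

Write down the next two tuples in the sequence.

First coordinate: 20, 21, 23, 26, 30 → 35 → 41 (differences are 1, 2, 3, … (increasing by 1 each time)).
Second coordinate — −1 each step: 53, 52, 51, 50, 49 → 48 → 47.
Third coordinate goes 1, 8, 27, 64, 125 → 216 → 343 (perfect cubes: 1³, 2³, 3³, …).
Putting the parts together: {35; 48; 216} and then {41; 47; 343}.

{35; 48; 216}, {41; 47; 343}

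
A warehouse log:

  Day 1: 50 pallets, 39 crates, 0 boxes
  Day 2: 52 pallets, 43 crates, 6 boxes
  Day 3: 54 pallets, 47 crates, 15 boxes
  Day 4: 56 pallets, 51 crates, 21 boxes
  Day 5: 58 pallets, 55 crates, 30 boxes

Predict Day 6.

Pallets — +2 each step: 50, 52, 54, 56, 58 → 60.
Crates: +4 each step; 39, 43, 47, 51, 55 → 59.
Boxes goes 0, 6, 15, 21, 30 → 36 (alternating steps +6, +9, +6, +9, …).
Putting it together: 60 pallets, 59 crates, 36 boxes.

60 pallets, 59 crates, 36 boxes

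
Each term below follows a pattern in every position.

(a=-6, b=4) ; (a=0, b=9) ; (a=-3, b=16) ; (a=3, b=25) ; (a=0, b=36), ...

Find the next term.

A — alternating steps +6, −3, +6, −3, …: -6, 0, -3, 3, 0 → 6.
B goes 4, 9, 16, 25, 36 → 49 (perfect squares: 2², 3², 4², …).
Combining the parts gives (a=6, b=49).

(a=6, b=49)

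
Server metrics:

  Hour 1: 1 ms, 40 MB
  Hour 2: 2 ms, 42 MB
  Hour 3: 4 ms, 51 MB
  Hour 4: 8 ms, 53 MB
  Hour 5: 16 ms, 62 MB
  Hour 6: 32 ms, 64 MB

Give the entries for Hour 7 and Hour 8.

Ms goes 1, 2, 4, 8, 16, 32 → 64 → 128 (×2 each step).
MB: alternating steps +2, +9, +2, +9, …; 40, 42, 51, 53, 62, 64 → 73 → 75.
So the next two records are 64 ms, 73 MB and 128 ms, 75 MB.

64 ms, 73 MB; 128 ms, 75 MB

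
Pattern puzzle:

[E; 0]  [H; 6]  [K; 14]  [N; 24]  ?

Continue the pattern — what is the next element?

[Q; 36]

For the letter, letters move forward 3 places in the alphabet: E, H, K, N → Q.
Second part: 0, 6, 14, 24 → 36 (differences are 6, 8, 10, … (increasing by 2 each time)).
Putting it together: [Q; 36].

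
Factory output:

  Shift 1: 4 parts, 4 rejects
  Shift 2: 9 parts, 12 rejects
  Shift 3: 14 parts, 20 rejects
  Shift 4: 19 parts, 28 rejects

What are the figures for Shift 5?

Parts: +5 each step, so 4, 9, 14, 19 → 24.
Rejects — +8 each step: 4, 12, 20, 28 → 36.
So the next row is 24 parts, 36 rejects.

24 parts, 36 rejects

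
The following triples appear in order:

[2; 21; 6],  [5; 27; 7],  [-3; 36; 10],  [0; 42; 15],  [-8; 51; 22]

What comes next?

[-5; 57; 31]

First value goes 2, 5, -3, 0, -8 → -5 (alternating steps +3, −8, +3, −8, …).
Second value: 21, 27, 36, 42, 51 → 57 (alternating steps +6, +9, +6, +9, …).
Third value goes 6, 7, 10, 15, 22 → 31 (differences are 1, 3, 5, … (increasing by 2 each time)).
So the next triple is [-5; 57; 31].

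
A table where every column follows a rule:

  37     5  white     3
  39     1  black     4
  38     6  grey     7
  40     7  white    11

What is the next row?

39  13  black  18

First component goes 37, 39, 38, 40 → 39 (alternating steps +2, −1, +2, −1, …).
Second component — each term is the sum of the two before it: 5, 1, 6, 7 → 13.
Shade: repeats white → black → grey; white, black, grey, white → black.
Fourth component: each term is the sum of the two before it; 3, 4, 7, 11 → 18.
So the next row is 39  13  black  18.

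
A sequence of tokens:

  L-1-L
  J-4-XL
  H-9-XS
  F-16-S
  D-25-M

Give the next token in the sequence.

Letter: letters move back 2 places in the alphabet, so L, J, H, F, D → B.
Second component goes 1, 4, 9, 16, 25 → 36 (perfect squares: 1², 2², 3², …).
Size goes L, XL, XS, S, M → L (runs through clothing sizes XS→XL).
Putting it together: B-36-L.

B-36-L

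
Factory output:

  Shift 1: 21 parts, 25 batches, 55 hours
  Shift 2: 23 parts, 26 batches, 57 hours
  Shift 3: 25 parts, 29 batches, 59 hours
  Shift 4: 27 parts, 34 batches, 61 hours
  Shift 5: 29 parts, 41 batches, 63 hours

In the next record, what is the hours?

65

Hours: 55, 57, 59, 61, 63 → 65 (+2 each step).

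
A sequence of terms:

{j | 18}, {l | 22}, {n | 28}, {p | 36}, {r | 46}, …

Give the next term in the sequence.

{t | 58}

Letter: letters move forward 2 places in the alphabet; j, l, n, p, r → t.
Second slot: 18, 22, 28, 36, 46 → 58 (differences are 4, 6, 8, … (increasing by 2 each time)).
Putting it together: {t | 58}.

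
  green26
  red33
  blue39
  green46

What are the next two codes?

red52, blue59

Colour goes green, red, blue, green → red → blue (repeats green → red → blue).
Second component goes 26, 33, 39, 46 → 52 → 59 (alternating steps +7, +6, +7, +6, …).
Putting the parts together: red52 and then blue59.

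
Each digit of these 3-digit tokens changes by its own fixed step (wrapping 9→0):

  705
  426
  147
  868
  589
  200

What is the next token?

921

First digit goes 7, 4, 1, 8, 5, 2 → 9 (−3 each step, mod 10).
Second digit: 0, 2, 4, 6, 8, 0 → 2 (+2 each step, mod 10).
Third digit — +1 each step, mod 10: 5, 6, 7, 8, 9, 0 → 1.
So the next token is 921.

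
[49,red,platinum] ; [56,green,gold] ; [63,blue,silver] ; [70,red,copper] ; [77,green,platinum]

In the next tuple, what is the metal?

For the metal, repeats platinum → gold → silver → copper: platinum, gold, silver, copper, platinum → gold.

gold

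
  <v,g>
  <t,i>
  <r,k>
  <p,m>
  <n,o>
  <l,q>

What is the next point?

First letter — letters move back 2 places in the alphabet: v, t, r, p, n, l → j.
Second letter: g, i, k, m, o, q → s (letters move forward 2 places in the alphabet).
So the next point is <j,s>.

<j,s>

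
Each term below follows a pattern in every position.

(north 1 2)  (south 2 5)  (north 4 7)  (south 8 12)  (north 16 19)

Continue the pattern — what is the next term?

(south 32 31)

Direction goes north, south, north, south, north → south (alternates north ↔ south).
Second coordinate — ×2 each step: 1, 2, 4, 8, 16 → 32.
For the third coordinate, each term is the sum of the two before it: 2, 5, 7, 12, 19 → 31.
So the next term is (south 32 31).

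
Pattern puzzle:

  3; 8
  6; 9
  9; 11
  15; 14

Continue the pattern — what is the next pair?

24; 18

First entry: 3, 6, 9, 15 → 24 (each term is the sum of the two before it).
Second entry: differences are 1, 2, 3, … (increasing by 1 each time); 8, 9, 11, 14 → 18.
Putting it together: 24; 18.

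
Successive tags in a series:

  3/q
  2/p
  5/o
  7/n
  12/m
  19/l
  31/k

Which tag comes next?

First component — each term is the sum of the two before it: 3, 2, 5, 7, 12, 19, 31 → 50.
Letter — letters move back 1 place in the alphabet: q, p, o, n, m, l, k → j.
So the next tag is 50/j.

50/j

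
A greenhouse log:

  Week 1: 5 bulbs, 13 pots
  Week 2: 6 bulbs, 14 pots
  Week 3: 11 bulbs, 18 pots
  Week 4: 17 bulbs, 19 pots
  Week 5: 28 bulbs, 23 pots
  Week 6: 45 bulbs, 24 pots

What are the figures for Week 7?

Bulbs: 5, 6, 11, 17, 28, 45 → 73 (each term is the sum of the two before it).
Pots goes 13, 14, 18, 19, 23, 24 → 28 (alternating steps +1, +4, +1, +4, …).
Putting it together: 73 bulbs, 28 pots.

73 bulbs, 28 pots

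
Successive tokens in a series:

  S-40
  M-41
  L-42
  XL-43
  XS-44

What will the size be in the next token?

Size: S, M, L, XL, XS → S (runs through clothing sizes XS→XL).
Second component — +1 each step: 40, 41, 42, 43, 44 → 45.

S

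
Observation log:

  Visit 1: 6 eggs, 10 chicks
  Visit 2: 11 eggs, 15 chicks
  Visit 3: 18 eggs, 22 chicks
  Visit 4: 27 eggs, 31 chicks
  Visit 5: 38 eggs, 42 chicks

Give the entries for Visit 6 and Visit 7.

51 eggs, 55 chicks; 66 eggs, 70 chicks

For the eggs, differences are 5, 7, 9, … (increasing by 2 each time): 6, 11, 18, 27, 38 → 51 → 66.
Chicks: always 4 more than the eggs; 10, 15, 22, 31, 42 → 55 → 70.
So the next two rows are 51 eggs, 55 chicks and 66 eggs, 70 chicks.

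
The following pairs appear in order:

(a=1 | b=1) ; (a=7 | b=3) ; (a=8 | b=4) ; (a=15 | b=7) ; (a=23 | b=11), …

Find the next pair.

(a=38 | b=18)

For the a, each term is the sum of the two before it: 1, 7, 8, 15, 23 → 38.
B: each term is the sum of the two before it; 1, 3, 4, 7, 11 → 18.
Combining the parts gives (a=38 | b=18).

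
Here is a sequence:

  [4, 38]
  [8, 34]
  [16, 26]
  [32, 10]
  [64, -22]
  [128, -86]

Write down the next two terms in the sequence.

First coordinate: 4, 8, 16, 32, 64, 128 → 256 → 512 (×2 each step).
Second coordinate — together with the first coordinate always sums to 42: 38, 34, 26, 10, -22, -86 → -214 → -470.
Putting the parts together: [256, -214] and then [512, -470].

[256, -214], [512, -470]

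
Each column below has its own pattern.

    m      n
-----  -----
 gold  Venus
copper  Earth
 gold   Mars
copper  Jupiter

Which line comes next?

gold  Saturn

Column m goes gold, copper, gold, copper → gold (alternates gold ↔ copper).
Column n: runs through the planets Mercury→Neptune, so Venus, Earth, Mars, Jupiter → Saturn.
Combining the parts gives gold  Saturn.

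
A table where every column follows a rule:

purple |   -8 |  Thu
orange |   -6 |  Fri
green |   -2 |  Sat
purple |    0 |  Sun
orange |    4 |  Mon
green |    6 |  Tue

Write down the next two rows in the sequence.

For the colour, repeats purple → orange → green: purple, orange, green, purple, orange, green → purple → orange.
Second component — alternating steps +2, +4, +2, +4, …: -8, -6, -2, 0, 4, 6 → 10 → 12.
Day: runs through the weekdays Mon→Sun; Thu, Fri, Sat, Sun, Mon, Tue → Wed → Thu.
So the next two rows are purple  10  Wed and orange  12  Thu.

purple  10  Wed; orange  12  Thu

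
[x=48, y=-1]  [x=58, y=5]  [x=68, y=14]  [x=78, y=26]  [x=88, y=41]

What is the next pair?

For the x, +10 each step: 48, 58, 68, 78, 88 → 98.
Y: -1, 5, 14, 26, 41 → 59 (differences are 6, 9, 12, … (increasing by 3 each time)).
Combining the parts gives [x=98, y=59].

[x=98, y=59]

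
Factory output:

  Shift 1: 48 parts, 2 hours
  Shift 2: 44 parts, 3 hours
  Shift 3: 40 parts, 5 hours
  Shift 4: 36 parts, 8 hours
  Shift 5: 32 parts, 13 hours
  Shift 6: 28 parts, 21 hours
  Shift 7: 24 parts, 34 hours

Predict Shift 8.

For the parts, −4 each step: 48, 44, 40, 36, 32, 28, 24 → 20.
For the hours, each term is the sum of the two before it: 2, 3, 5, 8, 13, 21, 34 → 55.
Combining the parts gives 20 parts, 55 hours.

20 parts, 55 hours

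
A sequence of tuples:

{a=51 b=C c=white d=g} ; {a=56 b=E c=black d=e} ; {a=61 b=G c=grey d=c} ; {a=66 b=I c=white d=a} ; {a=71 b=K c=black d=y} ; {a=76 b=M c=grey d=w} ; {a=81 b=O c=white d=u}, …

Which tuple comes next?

{a=86 b=Q c=black d=s}

A — +5 each step: 51, 56, 61, 66, 71, 76, 81 → 86.
B: C, E, G, I, K, M, O → Q (letters move forward 2 places in the alphabet).
C: repeats white → black → grey, so white, black, grey, white, black, grey, white → black.
D: letters move back 2 places in the alphabet, wrapping A→Z; g, e, c, a, y, w, u → s.
Putting it together: {a=86 b=Q c=black d=s}.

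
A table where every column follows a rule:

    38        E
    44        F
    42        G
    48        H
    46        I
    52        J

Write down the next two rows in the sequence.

50  K; 56  L

First component goes 38, 44, 42, 48, 46, 52 → 50 → 56 (alternating steps +6, −2, +6, −2, …).
Letter: letters move forward 1 place in the alphabet; E, F, G, H, I, J → K → L.
Putting the parts together: 50  K and then 56  L.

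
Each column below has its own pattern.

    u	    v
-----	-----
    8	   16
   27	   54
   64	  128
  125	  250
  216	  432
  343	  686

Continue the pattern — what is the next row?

Column u goes 8, 27, 64, 125, 216, 343 → 512 (perfect cubes: 2³, 3³, 4³, …).
Column v: 16, 54, 128, 250, 432, 686 → 1024 (always 2 × the column u).
Putting it together: 512  1024.

512  1024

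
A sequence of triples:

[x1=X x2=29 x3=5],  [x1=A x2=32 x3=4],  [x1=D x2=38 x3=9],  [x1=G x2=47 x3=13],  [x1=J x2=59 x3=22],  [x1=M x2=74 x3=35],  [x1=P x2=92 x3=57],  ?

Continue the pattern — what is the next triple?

X1 — letters move forward 3 places in the alphabet, wrapping Z→A: X, A, D, G, J, M, P → S.
X2: differences are 3, 6, 9, … (increasing by 3 each time); 29, 32, 38, 47, 59, 74, 92 → 113.
X3: each term is the sum of the two before it; 5, 4, 9, 13, 22, 35, 57 → 92.
So the next triple is [x1=S x2=113 x3=92].

[x1=S x2=113 x3=92]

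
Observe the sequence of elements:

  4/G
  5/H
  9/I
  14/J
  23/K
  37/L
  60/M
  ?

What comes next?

97/N

First component goes 4, 5, 9, 14, 23, 37, 60 → 97 (each term is the sum of the two before it).
Letter: letters move forward 1 place in the alphabet, so G, H, I, J, K, L, M → N.
Putting it together: 97/N.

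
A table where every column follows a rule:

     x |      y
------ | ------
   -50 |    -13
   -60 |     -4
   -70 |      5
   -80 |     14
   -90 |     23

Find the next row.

-100  32

Column x: -50, -60, -70, -80, -90 → -100 (−10 each step).
Column y goes -13, -4, 5, 14, 23 → 32 (+9 each step).
So the next row is -100  32.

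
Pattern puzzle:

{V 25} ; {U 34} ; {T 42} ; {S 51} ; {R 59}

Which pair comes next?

Letter goes V, U, T, S, R → Q (letters move back 1 place in the alphabet).
Second coordinate: alternating steps +9, +8, +9, +8, …; 25, 34, 42, 51, 59 → 68.
So the next pair is {Q 68}.

{Q 68}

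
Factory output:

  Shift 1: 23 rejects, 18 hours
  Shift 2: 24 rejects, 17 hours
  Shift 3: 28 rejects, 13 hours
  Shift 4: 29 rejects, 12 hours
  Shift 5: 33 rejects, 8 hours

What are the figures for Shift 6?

34 rejects, 7 hours

Rejects: 23, 24, 28, 29, 33 → 34 (alternating steps +1, +4, +1, +4, …).
Hours: together with the rejects always sums to 41, so 18, 17, 13, 12, 8 → 7.
Combining the parts gives 34 rejects, 7 hours.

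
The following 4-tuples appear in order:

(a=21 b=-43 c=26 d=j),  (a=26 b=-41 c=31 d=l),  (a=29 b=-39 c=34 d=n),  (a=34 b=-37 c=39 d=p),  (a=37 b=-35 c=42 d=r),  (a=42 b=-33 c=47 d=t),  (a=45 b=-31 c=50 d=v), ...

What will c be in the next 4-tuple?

A — alternating steps +5, +3, +5, +3, …: 21, 26, 29, 34, 37, 42, 45 → 50.
C goes 26, 31, 34, 39, 42, 47, 50 → 55 (always 5 more than the a).

55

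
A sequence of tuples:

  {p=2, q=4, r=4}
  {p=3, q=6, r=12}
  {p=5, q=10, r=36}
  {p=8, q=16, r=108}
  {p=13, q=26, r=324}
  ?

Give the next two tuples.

P — each term is the sum of the two before it: 2, 3, 5, 8, 13 → 21 → 34.
Q: each term is the sum of the two before it; 4, 6, 10, 16, 26 → 42 → 68.
R: ×3 each step, so 4, 12, 36, 108, 324 → 972 → 2916.
So the next two tuples are {p=21, q=42, r=972} and {p=34, q=68, r=2916}.

{p=21, q=42, r=972}, {p=34, q=68, r=2916}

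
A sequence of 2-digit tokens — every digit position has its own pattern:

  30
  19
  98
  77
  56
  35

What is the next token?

14

First digit: −2 each step, mod 10, so 3, 1, 9, 7, 5, 3 → 1.
Second digit: −1 each step, mod 10, so 0, 9, 8, 7, 6, 5 → 4.
Combining the parts gives 14.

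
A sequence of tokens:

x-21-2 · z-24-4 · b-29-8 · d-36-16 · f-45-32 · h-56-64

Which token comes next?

Letter: x, z, b, d, f, h → j (letters move forward 2 places in the alphabet, wrapping Z→A).
Second component — differences are 3, 5, 7, … (increasing by 2 each time): 21, 24, 29, 36, 45, 56 → 69.
Third component: ×2 each step; 2, 4, 8, 16, 32, 64 → 128.
Putting it together: j-69-128.

j-69-128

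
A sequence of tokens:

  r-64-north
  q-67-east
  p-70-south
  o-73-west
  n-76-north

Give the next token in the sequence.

Letter: letters move back 1 place in the alphabet; r, q, p, o, n → m.
Second component: +3 each step, so 64, 67, 70, 73, 76 → 79.
Direction: repeats north → east → south → west, so north, east, south, west, north → east.
Putting it together: m-79-east.

m-79-east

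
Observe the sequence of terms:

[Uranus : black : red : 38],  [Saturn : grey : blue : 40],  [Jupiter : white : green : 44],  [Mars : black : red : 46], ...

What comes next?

Planet: runs backward through the planets Mercury→Neptune; Uranus, Saturn, Jupiter, Mars → Earth.
For the shade, repeats black → grey → white: black, grey, white, black → grey.
Colour — repeats red → blue → green: red, blue, green, red → blue.
Fourth slot: alternating steps +2, +4, +2, +4, …; 38, 40, 44, 46 → 50.
Combining the parts gives [Earth : grey : blue : 50].

[Earth : grey : blue : 50]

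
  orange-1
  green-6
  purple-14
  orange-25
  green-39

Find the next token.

For the colour, repeats orange → green → purple: orange, green, purple, orange, green → purple.
Second component: differences are 5, 8, 11, … (increasing by 3 each time), so 1, 6, 14, 25, 39 → 56.
Combining the parts gives purple-56.

purple-56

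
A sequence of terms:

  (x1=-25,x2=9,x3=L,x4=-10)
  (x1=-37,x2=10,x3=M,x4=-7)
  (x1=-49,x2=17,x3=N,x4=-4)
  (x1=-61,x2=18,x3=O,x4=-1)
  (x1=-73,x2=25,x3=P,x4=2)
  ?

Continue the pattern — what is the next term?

For the x1, −12 each step: -25, -37, -49, -61, -73 → -85.
X2 — alternating steps +1, +7, +1, +7, …: 9, 10, 17, 18, 25 → 26.
X3: L, M, N, O, P → Q (letters move forward 1 place in the alphabet).
X4: +3 each step, so -10, -7, -4, -1, 2 → 5.
So the next term is (x1=-85,x2=26,x3=Q,x4=5).

(x1=-85,x2=26,x3=Q,x4=5)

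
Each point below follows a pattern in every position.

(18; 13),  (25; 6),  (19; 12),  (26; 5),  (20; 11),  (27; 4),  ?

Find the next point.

(21; 10)

First coordinate: alternating steps +7, −6, +7, −6, …; 18, 25, 19, 26, 20, 27 → 21.
Second coordinate: together with the first coordinate always sums to 31, so 13, 6, 12, 5, 11, 4 → 10.
Putting it together: (21; 10).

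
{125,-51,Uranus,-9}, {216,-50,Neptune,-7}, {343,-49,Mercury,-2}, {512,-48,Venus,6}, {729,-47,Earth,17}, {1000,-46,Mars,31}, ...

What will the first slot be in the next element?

First slot — perfect cubes: 5³, 6³, 7³, …: 125, 216, 343, 512, 729, 1000 → 1331.

1331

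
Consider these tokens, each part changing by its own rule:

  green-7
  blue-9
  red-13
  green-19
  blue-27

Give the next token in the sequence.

Colour: repeats green → blue → red; green, blue, red, green, blue → red.
Second component: 7, 9, 13, 19, 27 → 37 (differences are 2, 4, 6, … (increasing by 2 each time)).
Putting it together: red-37.

red-37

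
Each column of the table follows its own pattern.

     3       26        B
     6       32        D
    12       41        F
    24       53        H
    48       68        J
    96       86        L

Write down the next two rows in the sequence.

192  107  N; 384  131  P

First component: ×2 each step, so 3, 6, 12, 24, 48, 96 → 192 → 384.
Second component: differences are 6, 9, 12, … (increasing by 3 each time); 26, 32, 41, 53, 68, 86 → 107 → 131.
Letter: B, D, F, H, J, L → N → P (letters move forward 2 places in the alphabet).
So the next two rows are 192  107  N and 384  131  P.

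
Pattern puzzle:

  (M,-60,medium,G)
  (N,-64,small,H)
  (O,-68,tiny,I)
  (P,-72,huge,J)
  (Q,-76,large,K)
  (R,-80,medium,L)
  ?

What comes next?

(S,-84,small,M)

First letter: M, N, O, P, Q, R → S (letters move forward 1 place in the alphabet).
Second value: -60, -64, -68, -72, -76, -80 → -84 (−4 each step).
For the size, repeats medium → small → tiny → huge → large: medium, small, tiny, huge, large, medium → small.
Second letter: G, H, I, J, K, L → M (letters move forward 1 place in the alphabet).
So the next element is (S,-84,small,M).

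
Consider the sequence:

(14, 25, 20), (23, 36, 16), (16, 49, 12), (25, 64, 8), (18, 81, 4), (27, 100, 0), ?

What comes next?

First coordinate: 14, 23, 16, 25, 18, 27 → 20 (alternating steps +9, −7, +9, −7, …).
Second coordinate: perfect squares: 5², 6², 7², …; 25, 36, 49, 64, 81, 100 → 121.
Third coordinate: 20, 16, 12, 8, 4, 0 → -4 (−4 each step).
Combining the parts gives (20, 121, -4).

(20, 121, -4)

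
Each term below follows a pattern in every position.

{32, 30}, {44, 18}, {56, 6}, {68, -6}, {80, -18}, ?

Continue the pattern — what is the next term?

First entry goes 32, 44, 56, 68, 80 → 92 (+12 each step).
Second entry: together with the first entry always sums to 62, so 30, 18, 6, -6, -18 → -30.
Putting it together: {92, -30}.

{92, -30}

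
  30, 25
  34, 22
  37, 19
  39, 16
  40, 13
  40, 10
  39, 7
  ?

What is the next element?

37, 4

For the first part, differences are 4, 3, 2, … (decreasing by 1 each time): 30, 34, 37, 39, 40, 40, 39 → 37.
Second part goes 25, 22, 19, 16, 13, 10, 7 → 4 (−3 each step).
So the next element is 37, 4.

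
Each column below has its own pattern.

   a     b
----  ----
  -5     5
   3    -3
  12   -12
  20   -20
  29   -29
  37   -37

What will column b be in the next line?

-46

Column a: alternating steps +8, +9, +8, +9, …, so -5, 3, 12, 20, 29, 37 → 46.
Column b goes 5, -3, -12, -20, -29, -37 → -46 (always the negative of the column a).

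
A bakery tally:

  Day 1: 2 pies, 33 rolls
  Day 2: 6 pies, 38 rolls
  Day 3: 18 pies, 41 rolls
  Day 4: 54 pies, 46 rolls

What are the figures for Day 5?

Pies: ×3 each step; 2, 6, 18, 54 → 162.
For the rolls, alternating steps +5, +3, +5, +3, …: 33, 38, 41, 46 → 49.
Combining the parts gives 162 pies, 49 rolls.

162 pies, 49 rolls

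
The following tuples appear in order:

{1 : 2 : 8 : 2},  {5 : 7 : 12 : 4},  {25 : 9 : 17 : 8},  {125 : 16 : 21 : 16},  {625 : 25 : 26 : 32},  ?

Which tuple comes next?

First component — ×5 each step: 1, 5, 25, 125, 625 → 3125.
Second component: 2, 7, 9, 16, 25 → 41 (each term is the sum of the two before it).
Third component goes 8, 12, 17, 21, 26 → 30 (alternating steps +4, +5, +4, +5, …).
Fourth component: ×2 each step, so 2, 4, 8, 16, 32 → 64.
Combining the parts gives {3125 : 41 : 30 : 64}.

{3125 : 41 : 30 : 64}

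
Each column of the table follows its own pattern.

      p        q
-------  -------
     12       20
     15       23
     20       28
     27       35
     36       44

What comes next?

47  55

Column p — differences are 3, 5, 7, … (increasing by 2 each time): 12, 15, 20, 27, 36 → 47.
Column q: differences are 3, 5, 7, … (increasing by 2 each time), so 20, 23, 28, 35, 44 → 55.
Putting it together: 47  55.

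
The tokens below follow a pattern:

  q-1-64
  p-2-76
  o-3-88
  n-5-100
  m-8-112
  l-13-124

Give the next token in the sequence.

k-21-136

Letter: letters move back 1 place in the alphabet; q, p, o, n, m, l → k.
Second component goes 1, 2, 3, 5, 8, 13 → 21 (each term is the sum of the two before it).
Third component: +12 each step; 64, 76, 88, 100, 112, 124 → 136.
Combining the parts gives k-21-136.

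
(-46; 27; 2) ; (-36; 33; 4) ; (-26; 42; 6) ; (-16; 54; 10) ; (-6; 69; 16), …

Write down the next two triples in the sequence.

(4; 87; 26), (14; 108; 42)

First component: +10 each step, so -46, -36, -26, -16, -6 → 4 → 14.
Second component goes 27, 33, 42, 54, 69 → 87 → 108 (differences are 6, 9, 12, … (increasing by 3 each time)).
Third component: each term is the sum of the two before it, so 2, 4, 6, 10, 16 → 26 → 42.
So the next two triples are (4; 87; 26) and (14; 108; 42).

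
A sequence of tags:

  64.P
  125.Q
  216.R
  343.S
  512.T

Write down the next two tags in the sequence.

729.U then 1000.V

First component — perfect cubes: 4³, 5³, 6³, …: 64, 125, 216, 343, 512 → 729 → 1000.
For the letter, letters move forward 1 place in the alphabet: P, Q, R, S, T → U → V.
So the next two tags are 729.U and 1000.V.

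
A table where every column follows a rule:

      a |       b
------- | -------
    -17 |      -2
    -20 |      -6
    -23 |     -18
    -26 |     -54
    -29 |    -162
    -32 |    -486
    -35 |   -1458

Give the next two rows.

Column a: −3 each step, so -17, -20, -23, -26, -29, -32, -35 → -38 → -41.
For the column b, ×3 each step: -2, -6, -18, -54, -162, -486, -1458 → -4374 → -13122.
Putting the parts together: -38  -4374 and then -41  -13122.

-38  -4374; -41  -13122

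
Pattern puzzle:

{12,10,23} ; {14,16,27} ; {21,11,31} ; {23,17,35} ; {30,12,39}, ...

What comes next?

{32,18,43}

First entry: alternating steps +2, +7, +2, +7, …, so 12, 14, 21, 23, 30 → 32.
For the second entry, alternating steps +6, −5, +6, −5, …: 10, 16, 11, 17, 12 → 18.
Third entry: +4 each step, so 23, 27, 31, 35, 39 → 43.
Putting it together: {32,18,43}.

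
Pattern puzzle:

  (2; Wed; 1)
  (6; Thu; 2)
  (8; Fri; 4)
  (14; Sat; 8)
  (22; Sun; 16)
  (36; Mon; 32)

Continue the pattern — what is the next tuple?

(58; Tue; 64)

First component: each term is the sum of the two before it, so 2, 6, 8, 14, 22, 36 → 58.
Day: Wed, Thu, Fri, Sat, Sun, Mon → Tue (runs through the weekdays Mon→Sun).
For the third component, ×2 each step: 1, 2, 4, 8, 16, 32 → 64.
So the next tuple is (58; Tue; 64).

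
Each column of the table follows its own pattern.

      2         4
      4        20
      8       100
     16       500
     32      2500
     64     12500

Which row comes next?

128  62500

First component — ×2 each step: 2, 4, 8, 16, 32, 64 → 128.
For the second component, ×5 each step: 4, 20, 100, 500, 2500, 12500 → 62500.
Combining the parts gives 128  62500.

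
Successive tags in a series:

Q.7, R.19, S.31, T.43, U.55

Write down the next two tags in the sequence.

V.67 then W.79

For the letter, letters move forward 1 place in the alphabet: Q, R, S, T, U → V → W.
Second component — +12 each step: 7, 19, 31, 43, 55 → 67 → 79.
So the next two tags are V.67 and W.79.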